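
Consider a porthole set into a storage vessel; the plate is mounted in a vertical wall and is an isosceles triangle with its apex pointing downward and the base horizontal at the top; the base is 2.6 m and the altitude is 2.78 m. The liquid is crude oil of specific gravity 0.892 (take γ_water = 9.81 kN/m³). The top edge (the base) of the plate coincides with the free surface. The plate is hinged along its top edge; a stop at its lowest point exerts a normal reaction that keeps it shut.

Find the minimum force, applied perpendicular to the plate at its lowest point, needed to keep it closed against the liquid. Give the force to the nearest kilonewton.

P ≈ 15 kN

γ = 0.892 × 9.81 = 8.75052 kN/m³.
With the apex down, the centroid sits h/3 = 2.78/3 = 0.926667 m below the base (the top edge), so the centroid depth is h_c = 0.926667 m.
A = ½ × 2.6 × 2.78 = 3.614 m².
Resultant F = γ·h_c·A = 8.75052 × 0.926667 × 3.614 = 29.3053 kN.
I_c = b·h³/36 = 2.6 × 2.78³/36 = 1.55169 m⁴.
Centre of pressure: y_p = y_c + I_c/(y_c·A) = 0.926667 + 1.55169/(0.926667 × 3.614) = 0.926667 + 0.463333 = 1.39 m along the plane.
The resultant acts 0.926667 + 0.463333 = 1.39 m (along the plate) below the hinge at the top edge, so the moment about the hinge is M = F × 1.39 = 29.3053 × 1.39 = 40.7344 kN·m.
A normal force at the bottom, 2.78 m from the hinge, must supply this moment: P = 40.7344/2.78 = 14.6527 kN.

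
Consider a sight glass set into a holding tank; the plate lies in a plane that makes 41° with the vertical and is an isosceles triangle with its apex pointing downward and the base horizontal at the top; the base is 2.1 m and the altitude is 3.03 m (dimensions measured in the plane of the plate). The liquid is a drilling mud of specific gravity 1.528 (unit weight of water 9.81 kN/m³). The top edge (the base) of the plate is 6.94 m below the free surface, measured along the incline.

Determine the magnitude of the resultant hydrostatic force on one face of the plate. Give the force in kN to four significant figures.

γ = 1.528 × 9.81 = 14.98968 kN/m³.
The plate makes 41° with the vertical, i.e. θ = 90° − 41° = 49° to the horizontal. Measuring y along the incline from the free-surface line, vertical depth h = y·sinθ with sinθ = 0.754710.
With the apex down, the centroid sits h/3 = 3.03/3 = 1.01 m below the base (the top edge), so y_c = 6.94 + 1.01 = 7.95 m and h_c = 7.95 × 0.754710 = 5.99994 m.
A = ½ × 2.1 × 3.03 = 3.1815 m².
Resultant F = γ·h_c·A = 14.98968 × 5.99994 × 3.1815 = 286.135 kN.

F ≈ 286.1 kN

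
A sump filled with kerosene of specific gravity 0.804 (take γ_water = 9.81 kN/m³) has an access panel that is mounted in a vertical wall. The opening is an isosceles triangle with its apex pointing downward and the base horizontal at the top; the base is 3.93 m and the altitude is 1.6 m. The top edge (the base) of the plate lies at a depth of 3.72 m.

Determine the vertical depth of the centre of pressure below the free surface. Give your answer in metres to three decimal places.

h_p = 4.287 m

γ = 0.804 × 9.81 = 7.88724 kN/m³.
With the apex down, the centroid sits h/3 = 1.6/3 = 0.533333 m below the base (the top edge), so the centroid depth is h_c = 3.72 + 0.533333 = 4.25333 m.
A = ½ × 3.93 × 1.6 = 3.144 m².
Resultant F = γ·h_c·A = 7.88724 × 4.25333 × 3.144 = 105.472 kN.
I_c = b·h³/36 = 3.93 × 1.6³/36 = 0.447147 m⁴.
Centre of pressure: y_p = y_c + I_c/(y_c·A) = 4.25333 + 0.447147/(4.25333 × 3.144) = 4.25333 + 0.0334379 = 4.28677 m along the plane.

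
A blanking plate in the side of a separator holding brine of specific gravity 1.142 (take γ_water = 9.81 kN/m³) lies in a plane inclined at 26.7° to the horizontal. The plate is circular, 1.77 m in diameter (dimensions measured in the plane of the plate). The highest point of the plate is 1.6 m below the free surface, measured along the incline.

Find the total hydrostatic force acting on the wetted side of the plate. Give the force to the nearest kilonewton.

F ≈ 31 kN

γ = 1.142 × 9.81 = 11.20302 kN/m³.
Let θ = 26.7° be the plate's angle to the horizontal; measure y along the incline from where the plane meets the free surface. Vertical depth h = y·sinθ with sinθ = 0.449319.
The centroid is at the centre, 0.885 m below the top of the plate, so y_c = 1.6 + 0.885 = 2.485 m and h_c = 2.485 × 0.449319 = 1.11656 m.
A = π(0.885)² = 2.46057 m².
Resultant F = γ·h_c·A = 11.20302 × 1.11656 × 2.46057 = 30.7789 kN.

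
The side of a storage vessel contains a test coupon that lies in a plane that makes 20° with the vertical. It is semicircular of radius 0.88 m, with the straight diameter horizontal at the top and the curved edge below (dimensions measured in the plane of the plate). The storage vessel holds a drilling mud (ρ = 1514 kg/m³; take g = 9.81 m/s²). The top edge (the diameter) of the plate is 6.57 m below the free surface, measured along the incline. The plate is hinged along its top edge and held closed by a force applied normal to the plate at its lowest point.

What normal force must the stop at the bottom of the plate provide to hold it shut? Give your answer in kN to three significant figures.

γ = ρg = 1514 × 9.81 / 1000 = 14.85234 kN/m³.
The plate makes 20° with the vertical, i.e. θ = 90° − 20° = 70° to the horizontal. Measuring y along the incline from the free-surface line, vertical depth h = y·sinθ with sinθ = 0.939693.
The centroid of a semicircle lies 4r/(3π) = 0.373484 m from the diameter, here below the top edge, so y_c = 6.57 + 0.373484 = 6.94348 m and h_c = 6.94348 × 0.939693 = 6.52474 m.
A = πr²/2 = π × 0.88²/2 = 1.21642 m².
Resultant F = γ·h_c·A = 14.85234 × 6.52474 × 1.21642 = 117.88 kN.
I_c = (π/8 − 8/(9π))·r⁴ = 0.109757 × 0.88⁴ = 0.0658208 m⁴.
Centre of pressure: y_p = y_c + I_c/(y_c·A) = 6.94348 + 0.0658208/(6.94348 × 1.21642) = 6.94348 + 0.00779296 = 6.95127 m along the plane.
The resultant acts 0.373484 + 0.00779296 = 0.381277 m (along the plate) below the hinge at the top edge, so the moment about the hinge is M = F × 0.381277 = 117.88 × 0.381277 = 44.9449 kN·m.
A normal force at the bottom, 0.88 m from the hinge, must supply this moment: P = 44.9449/0.88 = 51.0737 kN.

P ≈ 51.1 kN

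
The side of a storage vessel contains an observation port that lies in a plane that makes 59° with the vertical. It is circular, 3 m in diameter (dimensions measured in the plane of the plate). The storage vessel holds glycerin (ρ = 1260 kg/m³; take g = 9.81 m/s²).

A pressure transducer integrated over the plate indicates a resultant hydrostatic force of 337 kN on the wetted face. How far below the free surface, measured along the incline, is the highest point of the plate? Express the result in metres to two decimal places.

γ = ρg = 1260 × 9.81 / 1000 = 12.3606 kN/m³.
A = π(1.5)² = 7.06858 m².
From F = γ·h_c·A, the centroid depth is h_c = 337/(12.3606 × 7.06858) = 3.85708 m.
The plate makes 59° with the vertical, i.e. θ = 90° − 59° = 31° to the horizontal. Measuring y along the incline from the free-surface line, vertical depth h = y·sinθ with sinθ = 0.515038.
Along the incline, y_c = h_c/sinθ = 3.85708/0.515038 = 7.48892 m.
The centroid is at the centre, 1.5 m below the top of the plate, so the highest point sits at y_top = 7.48892 − 1.5 = 5.98892 m along the incline.

y_top ≈ 5.99 m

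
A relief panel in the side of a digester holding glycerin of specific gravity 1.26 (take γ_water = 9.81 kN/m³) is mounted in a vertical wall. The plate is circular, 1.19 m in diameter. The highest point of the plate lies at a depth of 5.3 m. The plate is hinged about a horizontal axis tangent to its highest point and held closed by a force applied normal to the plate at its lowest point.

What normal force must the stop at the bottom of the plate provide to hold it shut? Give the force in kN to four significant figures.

P ≈ 41.54 kN

γ = 1.26 × 9.81 = 12.3606 kN/m³.
The centroid is at the centre, 0.595 m below the top of the plate, so the centroid depth is h_c = 5.3 + 0.595 = 5.895 m.
A = π(0.595)² = 1.1122 m².
Resultant F = γ·h_c·A = 12.3606 × 5.895 × 1.1122 = 81.0413 kN.
I_c = πr⁴/4 = π × 0.595⁴/4 = 0.0984369 m⁴.
Centre of pressure: y_p = y_c + I_c/(y_c·A) = 5.895 + 0.0984369/(5.895 × 1.1122) = 5.895 + 0.0150138 = 5.91001 m along the plane.
The resultant acts 0.595 + 0.0150138 = 0.610014 m (along the plate) below the hinge at the top edge, so the moment about the hinge is M = F × 0.610014 = 81.0413 × 0.610014 = 49.4363 kN·m.
A normal force at the bottom, 1.19 m from the hinge, must supply this moment: P = 49.4363/1.19 = 41.5431 kN.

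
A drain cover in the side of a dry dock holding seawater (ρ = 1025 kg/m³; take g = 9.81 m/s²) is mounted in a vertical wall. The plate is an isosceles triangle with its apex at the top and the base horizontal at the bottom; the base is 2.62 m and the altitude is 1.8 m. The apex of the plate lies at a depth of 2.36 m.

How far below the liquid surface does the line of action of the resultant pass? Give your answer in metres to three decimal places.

γ = ρg = 1025 × 9.81 / 1000 = 10.05525 kN/m³.
With the apex up, the centroid sits 2h/3 = 2 × 1.8/3 = 1.2 m below the apex, so the centroid depth is h_c = 2.36 + 1.2 = 3.56 m.
A = ½ × 2.62 × 1.8 = 2.358 m².
Resultant F = γ·h_c·A = 10.05525 × 3.56 × 2.358 = 84.4086 kN.
I_c = b·h³/36 = 2.62 × 1.8³/36 = 0.42444 m⁴.
Centre of pressure: y_p = y_c + I_c/(y_c·A) = 3.56 + 0.42444/(3.56 × 2.358) = 3.56 + 0.0505618 = 3.61056 m along the plane.

h_p = 3.611 m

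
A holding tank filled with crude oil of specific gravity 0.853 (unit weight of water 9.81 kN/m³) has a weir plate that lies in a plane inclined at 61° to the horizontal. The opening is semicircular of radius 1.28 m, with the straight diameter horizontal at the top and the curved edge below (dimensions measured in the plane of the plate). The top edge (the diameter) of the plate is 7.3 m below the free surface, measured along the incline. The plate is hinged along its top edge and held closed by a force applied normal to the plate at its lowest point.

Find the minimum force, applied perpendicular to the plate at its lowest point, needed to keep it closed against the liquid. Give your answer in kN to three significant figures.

γ = 0.853 × 9.81 = 8.36793 kN/m³.
Let θ = 61° be the plate's angle to the horizontal; measure y along the incline from where the plane meets the free surface. Vertical depth h = y·sinθ with sinθ = 0.874620.
The centroid of a semicircle lies 4r/(3π) = 0.543249 m from the diameter, here below the top edge, so y_c = 7.3 + 0.543249 = 7.84325 m and h_c = 7.84325 × 0.874620 = 6.85986 m.
A = πr²/2 = π × 1.28²/2 = 2.57359 m².
Resultant F = γ·h_c·A = 8.36793 × 6.85986 × 2.57359 = 147.731 kN.
I_c = (π/8 − 8/(9π))·r⁴ = 0.109757 × 1.28⁴ = 0.294627 m⁴.
Centre of pressure: y_p = y_c + I_c/(y_c·A) = 7.84325 + 0.294627/(7.84325 × 2.57359) = 7.84325 + 0.0145961 = 7.85785 m along the plane.
The resultant acts 0.543249 + 0.0145961 = 0.557845 m (along the plate) below the hinge at the top edge, so the moment about the hinge is M = F × 0.557845 = 147.731 × 0.557845 = 82.411 kN·m.
A normal force at the bottom, 1.28 m from the hinge, must supply this moment: P = 82.411/1.28 = 64.3836 kN.

P ≈ 64.4 kN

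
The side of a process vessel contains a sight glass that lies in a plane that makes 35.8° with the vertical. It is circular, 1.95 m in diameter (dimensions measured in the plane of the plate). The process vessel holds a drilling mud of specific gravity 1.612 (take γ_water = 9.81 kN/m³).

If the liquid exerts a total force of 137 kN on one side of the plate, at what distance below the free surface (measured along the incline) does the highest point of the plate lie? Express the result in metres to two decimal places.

y_top ≈ 2.60 m

γ = 1.612 × 9.81 = 15.81372 kN/m³.
A = π(0.975)² = 2.98648 m².
From F = γ·h_c·A, the centroid depth is h_c = 137/(15.81372 × 2.98648) = 2.90086 m.
The plate makes 35.8° with the vertical, i.e. θ = 90° − 35.8° = 54.2° to the horizontal. Measuring y along the incline from the free-surface line, vertical depth h = y·sinθ with sinθ = 0.811064.
Along the incline, y_c = h_c/sinθ = 2.90086/0.811064 = 3.57661 m.
The centroid is at the centre, 0.975 m below the top of the plate, so the highest point sits at y_top = 3.57661 − 0.975 = 2.60161 m along the incline.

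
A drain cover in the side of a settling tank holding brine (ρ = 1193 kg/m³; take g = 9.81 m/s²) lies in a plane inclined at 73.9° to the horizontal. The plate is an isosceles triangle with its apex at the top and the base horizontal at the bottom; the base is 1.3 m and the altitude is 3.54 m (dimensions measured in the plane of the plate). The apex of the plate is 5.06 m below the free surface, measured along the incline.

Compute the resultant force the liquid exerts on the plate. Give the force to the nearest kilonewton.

F ≈ 192 kN

γ = ρg = 1193 × 9.81 / 1000 = 11.70333 kN/m³.
Let θ = 73.9° be the plate's angle to the horizontal; measure y along the incline from where the plane meets the free surface. Vertical depth h = y·sinθ with sinθ = 0.960779.
With the apex up, the centroid sits 2h/3 = 2 × 3.54/3 = 2.36 m below the apex, so y_c = 5.06 + 2.36 = 7.42 m and h_c = 7.42 × 0.960779 = 7.12898 m.
A = ½ × 1.3 × 3.54 = 2.301 m².
Resultant F = γ·h_c·A = 11.70333 × 7.12898 × 2.301 = 191.979 kN.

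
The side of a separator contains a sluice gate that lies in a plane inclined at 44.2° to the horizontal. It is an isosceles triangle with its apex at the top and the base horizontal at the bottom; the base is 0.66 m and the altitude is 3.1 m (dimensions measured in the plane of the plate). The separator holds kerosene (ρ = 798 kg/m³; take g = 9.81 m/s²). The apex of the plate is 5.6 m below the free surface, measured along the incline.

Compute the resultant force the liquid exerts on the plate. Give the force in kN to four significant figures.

F ≈ 42.80 kN

γ = ρg = 798 × 9.81 / 1000 = 7.82838 kN/m³.
Let θ = 44.2° be the plate's angle to the horizontal; measure y along the incline from where the plane meets the free surface. Vertical depth h = y·sinθ with sinθ = 0.697165.
With the apex up, the centroid sits 2h/3 = 2 × 3.1/3 = 2.06667 m below the apex, so y_c = 5.6 + 2.06667 = 7.66667 m and h_c = 7.66667 × 0.697165 = 5.34493 m.
A = ½ × 0.66 × 3.1 = 1.023 m².
Resultant F = γ·h_c·A = 7.82838 × 5.34493 × 1.023 = 42.8045 kN.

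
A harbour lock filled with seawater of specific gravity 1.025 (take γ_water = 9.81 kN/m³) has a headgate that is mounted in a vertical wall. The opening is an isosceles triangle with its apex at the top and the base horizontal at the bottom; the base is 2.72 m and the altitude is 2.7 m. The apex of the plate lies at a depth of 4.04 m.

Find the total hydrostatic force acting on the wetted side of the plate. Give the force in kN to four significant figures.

F ≈ 215.6 kN

γ = 1.025 × 9.81 = 10.05525 kN/m³.
With the apex up, the centroid sits 2h/3 = 2 × 2.7/3 = 1.8 m below the apex, so the centroid depth is h_c = 4.04 + 1.8 = 5.84 m.
A = ½ × 2.72 × 2.7 = 3.672 m².
Resultant F = γ·h_c·A = 10.05525 × 5.84 × 3.672 = 215.63 kN.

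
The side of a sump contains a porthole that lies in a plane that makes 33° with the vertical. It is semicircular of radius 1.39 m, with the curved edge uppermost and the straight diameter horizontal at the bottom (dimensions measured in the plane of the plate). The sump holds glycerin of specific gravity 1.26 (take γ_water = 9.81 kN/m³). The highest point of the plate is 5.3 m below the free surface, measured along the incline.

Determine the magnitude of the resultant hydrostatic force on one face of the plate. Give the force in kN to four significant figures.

F ≈ 191.9 kN

γ = 1.26 × 9.81 = 12.3606 kN/m³.
The plate makes 33° with the vertical, i.e. θ = 90° − 33° = 57° to the horizontal. Measuring y along the incline from the free-surface line, vertical depth h = y·sinθ with sinθ = 0.838671.
The centroid lies 4r/(3π) = 0.589934 m above the diameter, so r − 4r/(3π) = 1.39 − 0.589934 = 0.800066 m below the topmost point, so y_c = 5.3 + 0.800066 = 6.10007 m and h_c = 6.10007 × 0.838671 = 5.11595 m.
A = πr²/2 = π × 1.39²/2 = 3.03494 m².
Resultant F = γ·h_c·A = 12.3606 × 5.11595 × 3.03494 = 191.918 kN.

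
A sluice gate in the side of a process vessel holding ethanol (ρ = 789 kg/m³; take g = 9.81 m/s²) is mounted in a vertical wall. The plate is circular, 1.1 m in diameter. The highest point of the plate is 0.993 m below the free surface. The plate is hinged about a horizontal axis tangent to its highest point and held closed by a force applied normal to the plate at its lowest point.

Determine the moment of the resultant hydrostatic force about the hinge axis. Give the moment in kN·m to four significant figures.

γ = ρg = 789 × 9.81 / 1000 = 7.74009 kN/m³.
The centroid is at the centre, 0.55 m below the top of the plate, so the centroid depth is h_c = 0.993 + 0.55 = 1.543 m.
A = π(0.55)² = 0.950332 m².
Resultant F = γ·h_c·A = 7.74009 × 1.543 × 0.950332 = 11.3498 kN.
I_c = πr⁴/4 = π × 0.55⁴/4 = 0.0718688 m⁴.
Centre of pressure: y_p = y_c + I_c/(y_c·A) = 1.543 + 0.0718688/(1.543 × 0.950332) = 1.543 + 0.0490116 = 1.59201 m along the plane.
The resultant acts 0.55 + 0.0490116 = 0.599012 m (along the plate) below the hinge at the top edge, so the moment about the hinge is M = F × 0.599012 = 11.3498 × 0.599012 = 6.79867 kN·m.

M ≈ 6.799 kN·m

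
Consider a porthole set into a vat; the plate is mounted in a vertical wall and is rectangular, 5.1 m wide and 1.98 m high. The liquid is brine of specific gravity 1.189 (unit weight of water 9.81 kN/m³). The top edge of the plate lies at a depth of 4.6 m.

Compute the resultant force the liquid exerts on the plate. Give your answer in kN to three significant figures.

γ = 1.189 × 9.81 = 11.66409 kN/m³.
The centroid lies 1.98/2 = 0.99 m below the top edge, so the centroid depth is h_c = 4.6 + 0.99 = 5.59 m.
A = 5.1 × 1.98 = 10.098 m².
Resultant F = γ·h_c·A = 11.66409 × 5.59 × 10.098 = 658.412 kN.

F ≈ 658 kN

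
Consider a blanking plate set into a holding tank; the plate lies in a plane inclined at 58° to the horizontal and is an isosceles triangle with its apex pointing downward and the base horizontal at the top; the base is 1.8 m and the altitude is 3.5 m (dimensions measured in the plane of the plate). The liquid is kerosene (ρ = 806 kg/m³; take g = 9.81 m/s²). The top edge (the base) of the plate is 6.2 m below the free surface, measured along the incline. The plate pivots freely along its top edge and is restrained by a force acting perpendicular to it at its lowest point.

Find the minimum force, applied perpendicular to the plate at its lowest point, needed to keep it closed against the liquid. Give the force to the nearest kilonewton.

P ≈ 56 kN

γ = ρg = 806 × 9.81 / 1000 = 7.90686 kN/m³.
Let θ = 58° be the plate's angle to the horizontal; measure y along the incline from where the plane meets the free surface. Vertical depth h = y·sinθ with sinθ = 0.848048.
With the apex down, the centroid sits h/3 = 3.5/3 = 1.16667 m below the base (the top edge), so y_c = 6.2 + 1.16667 = 7.36667 m and h_c = 7.36667 × 0.848048 = 6.24729 m.
A = ½ × 1.8 × 3.5 = 3.15 m².
Resultant F = γ·h_c·A = 7.90686 × 6.24729 × 3.15 = 155.599 kN.
I_c = b·h³/36 = 1.8 × 3.5³/36 = 2.14375 m⁴.
Centre of pressure: y_p = y_c + I_c/(y_c·A) = 7.36667 + 2.14375/(7.36667 × 3.15) = 7.36667 + 0.0923831 = 7.45905 m along the plane.
The resultant acts 1.16667 + 0.0923831 = 1.25905 m (along the plate) below the hinge at the top edge, so the moment about the hinge is M = F × 1.25905 = 155.599 × 1.25905 = 195.907 kN·m.
A normal force at the bottom, 3.5 m from the hinge, must supply this moment: P = 195.907/3.5 = 55.9734 kN.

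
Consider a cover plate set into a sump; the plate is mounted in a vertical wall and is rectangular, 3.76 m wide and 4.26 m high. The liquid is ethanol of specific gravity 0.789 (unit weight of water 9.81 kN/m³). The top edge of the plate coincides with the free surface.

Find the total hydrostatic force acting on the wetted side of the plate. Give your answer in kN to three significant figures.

F ≈ 264 kN

γ = 0.789 × 9.81 = 7.74009 kN/m³.
The centroid lies 4.26/2 = 2.13 m below the top edge, so the centroid depth is h_c = 2.13 m.
A = 3.76 × 4.26 = 16.0176 m².
Resultant F = γ·h_c·A = 7.74009 × 2.13 × 16.0176 = 264.072 kN.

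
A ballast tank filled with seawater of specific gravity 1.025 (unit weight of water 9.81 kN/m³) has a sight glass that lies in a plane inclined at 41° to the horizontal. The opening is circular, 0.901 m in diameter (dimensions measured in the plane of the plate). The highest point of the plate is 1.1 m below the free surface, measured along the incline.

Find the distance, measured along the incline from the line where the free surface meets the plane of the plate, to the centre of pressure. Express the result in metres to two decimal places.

γ = 1.025 × 9.81 = 10.05525 kN/m³.
Let θ = 41° be the plate's angle to the horizontal; measure y along the incline from where the plane meets the free surface. Vertical depth h = y·sinθ with sinθ = 0.656059.
The centroid is at the centre, 0.4505 m below the top of the plate, so y_c = 1.1 + 0.4505 = 1.5505 m and h_c = 1.5505 × 0.656059 = 1.01722 m.
A = π(0.4505)² = 0.637587 m².
Resultant F = γ·h_c·A = 10.05525 × 1.01722 × 0.637587 = 6.5215 kN.
I_c = πr⁴/4 = π × 0.4505⁴/4 = 0.0323496 m⁴.
Centre of pressure: y_p = y_c + I_c/(y_c·A) = 1.5505 + 0.0323496/(1.5505 × 0.637587) = 1.5505 + 0.0327233 = 1.58322 m along the plane.

y_p = 1.58 m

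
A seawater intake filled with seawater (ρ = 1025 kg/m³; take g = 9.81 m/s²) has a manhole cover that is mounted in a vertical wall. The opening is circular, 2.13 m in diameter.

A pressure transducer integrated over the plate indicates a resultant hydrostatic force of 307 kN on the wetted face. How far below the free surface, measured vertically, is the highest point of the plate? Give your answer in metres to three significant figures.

d_top ≈ 7.50 m

γ = ρg = 1025 × 9.81 / 1000 = 10.05525 kN/m³.
A = π(1.065)² = 3.56327 m².
From F = γ·h_c·A, the centroid depth is h_c = 307/(10.05525 × 3.56327) = 8.56834 m.
The centroid is at the centre, 1.065 m below the top of the plate, so the highest point sits at h_top = 8.56834 − 1.065 = 7.50334 m below the surface.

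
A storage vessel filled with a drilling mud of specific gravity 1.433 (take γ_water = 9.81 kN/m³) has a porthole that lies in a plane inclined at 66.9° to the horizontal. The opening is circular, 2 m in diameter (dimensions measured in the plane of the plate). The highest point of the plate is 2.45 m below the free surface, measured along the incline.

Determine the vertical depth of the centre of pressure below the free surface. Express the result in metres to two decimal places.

γ = 1.433 × 9.81 = 14.05773 kN/m³.
Let θ = 66.9° be the plate's angle to the horizontal; measure y along the incline from where the plane meets the free surface. Vertical depth h = y·sinθ with sinθ = 0.919821.
The centroid is at the centre, 1 m below the top of the plate, so y_c = 2.45 + 1 = 3.45 m and h_c = 3.45 × 0.919821 = 3.17338 m.
A = π(1)² = 3.14159 m².
Resultant F = γ·h_c·A = 14.05773 × 3.17338 × 3.14159 = 140.148 kN.
I_c = πr⁴/4 = π × 1⁴/4 = 0.785398 m⁴.
Centre of pressure: y_p = y_c + I_c/(y_c·A) = 3.45 + 0.785398/(3.45 × 3.14159) = 3.45 + 0.0724638 = 3.52246 m along the plane.
Vertically, h_p = y_p·sinθ = 3.52246 × 0.919821 = 3.24003 m.

h_p = 3.24 m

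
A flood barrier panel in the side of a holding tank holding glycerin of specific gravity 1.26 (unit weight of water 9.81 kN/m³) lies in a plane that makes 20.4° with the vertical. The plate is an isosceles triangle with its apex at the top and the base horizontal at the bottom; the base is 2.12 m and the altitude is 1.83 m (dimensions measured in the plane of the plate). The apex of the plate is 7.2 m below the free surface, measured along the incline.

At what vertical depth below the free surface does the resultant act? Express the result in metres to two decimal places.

h_p = 7.91 m

γ = 1.26 × 9.81 = 12.3606 kN/m³.
The plate makes 20.4° with the vertical, i.e. θ = 90° − 20.4° = 69.6° to the horizontal. Measuring y along the incline from the free-surface line, vertical depth h = y·sinθ with sinθ = 0.937282.
With the apex up, the centroid sits 2h/3 = 2 × 1.83/3 = 1.22 m below the apex, so y_c = 7.2 + 1.22 = 8.42 m and h_c = 8.42 × 0.937282 = 7.89191 m.
A = ½ × 2.12 × 1.83 = 1.9398 m².
Resultant F = γ·h_c·A = 12.3606 × 7.89191 × 1.9398 = 189.225 kN.
I_c = b·h³/36 = 2.12 × 1.83³/36 = 0.3609 m⁴.
Centre of pressure: y_p = y_c + I_c/(y_c·A) = 8.42 + 0.3609/(8.42 × 1.9398) = 8.42 + 0.0220962 = 8.4421 m along the plane.
Vertically, h_p = y_p·sinθ = 8.4421 × 0.937282 = 7.91263 m.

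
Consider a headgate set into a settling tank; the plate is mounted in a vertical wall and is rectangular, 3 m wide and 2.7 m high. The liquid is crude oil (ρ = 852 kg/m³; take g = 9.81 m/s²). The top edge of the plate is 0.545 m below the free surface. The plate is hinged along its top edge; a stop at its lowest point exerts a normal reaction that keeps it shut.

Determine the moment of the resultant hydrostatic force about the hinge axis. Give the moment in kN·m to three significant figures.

γ = ρg = 852 × 9.81 / 1000 = 8.35812 kN/m³.
The centroid lies 2.7/2 = 1.35 m below the top edge, so the centroid depth is h_c = 0.545 + 1.35 = 1.895 m.
A = 3 × 2.7 = 8.1 m².
Resultant F = γ·h_c·A = 8.35812 × 1.895 × 8.1 = 128.293 kN.
I_c = b·h³/12 = 3 × 2.7³/12 = 4.92075 m⁴.
Centre of pressure: y_p = y_c + I_c/(y_c·A) = 1.895 + 4.92075/(1.895 × 8.1) = 1.895 + 0.32058 = 2.21558 m along the plane.
The resultant acts 1.35 + 0.32058 = 1.67058 m (along the plate) below the hinge at the top edge, so the moment about the hinge is M = F × 1.67058 = 128.293 × 1.67058 = 214.324 kN·m.

M ≈ 214 kN·m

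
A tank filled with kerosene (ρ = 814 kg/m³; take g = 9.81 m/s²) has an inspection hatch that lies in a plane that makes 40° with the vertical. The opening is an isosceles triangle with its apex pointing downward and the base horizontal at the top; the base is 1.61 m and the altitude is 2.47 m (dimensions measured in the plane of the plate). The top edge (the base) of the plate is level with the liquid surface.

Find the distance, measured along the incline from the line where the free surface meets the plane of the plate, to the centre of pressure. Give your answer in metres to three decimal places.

γ = ρg = 814 × 9.81 / 1000 = 7.98534 kN/m³.
The plate makes 40° with the vertical, i.e. θ = 90° − 40° = 50° to the horizontal. Measuring y along the incline from the free-surface line, vertical depth h = y·sinθ with sinθ = 0.766044.
With the apex down, the centroid sits h/3 = 2.47/3 = 0.823333 m below the base (the top edge), so y_c = 0.823333 m and h_c = 0.823333 × 0.766044 = 0.630709 m.
A = ½ × 1.61 × 2.47 = 1.98835 m².
Resultant F = γ·h_c·A = 7.98534 × 0.630709 × 1.98835 = 10.0142 kN.
I_c = b·h³/36 = 1.61 × 2.47³/36 = 0.673929 m⁴.
Centre of pressure: y_p = y_c + I_c/(y_c·A) = 0.823333 + 0.673929/(0.823333 × 1.98835) = 0.823333 + 0.411667 = 1.235 m along the plane.

y_p = 1.235 m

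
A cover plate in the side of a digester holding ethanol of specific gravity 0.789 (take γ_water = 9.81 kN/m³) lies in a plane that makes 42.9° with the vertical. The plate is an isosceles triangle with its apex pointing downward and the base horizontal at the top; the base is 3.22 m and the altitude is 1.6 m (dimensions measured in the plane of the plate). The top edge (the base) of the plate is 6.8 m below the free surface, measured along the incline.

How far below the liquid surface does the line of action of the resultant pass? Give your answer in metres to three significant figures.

γ = 0.789 × 9.81 = 7.74009 kN/m³.
The plate makes 42.9° with the vertical, i.e. θ = 90° − 42.9° = 47.1° to the horizontal. Measuring y along the incline from the free-surface line, vertical depth h = y·sinθ with sinθ = 0.732543.
With the apex down, the centroid sits h/3 = 1.6/3 = 0.533333 m below the base (the top edge), so y_c = 6.8 + 0.533333 = 7.33333 m and h_c = 7.33333 × 0.732543 = 5.37198 m.
A = ½ × 3.22 × 1.6 = 2.576 m².
Resultant F = γ·h_c·A = 7.74009 × 5.37198 × 2.576 = 107.109 kN.
I_c = b·h³/36 = 3.22 × 1.6³/36 = 0.366364 m⁴.
Centre of pressure: y_p = y_c + I_c/(y_c·A) = 7.33333 + 0.366364/(7.33333 × 2.576) = 7.33333 + 0.0193939 = 7.35272 m along the plane.
Vertically, h_p = y_p·sinθ = 7.35272 × 0.732543 = 5.38618 m.

h_p = 5.39 m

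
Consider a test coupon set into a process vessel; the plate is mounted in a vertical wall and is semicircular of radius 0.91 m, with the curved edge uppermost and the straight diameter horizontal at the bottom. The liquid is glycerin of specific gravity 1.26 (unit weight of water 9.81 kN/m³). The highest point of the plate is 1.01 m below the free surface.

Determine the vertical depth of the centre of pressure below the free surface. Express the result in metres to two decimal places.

h_p = 1.57 m

γ = 1.26 × 9.81 = 12.3606 kN/m³.
The centroid lies 4r/(3π) = 0.386216 m above the diameter, so r − 4r/(3π) = 0.91 − 0.386216 = 0.523784 m below the topmost point, so the centroid depth is h_c = 1.01 + 0.523784 = 1.53378 m.
A = πr²/2 = π × 0.91²/2 = 1.30078 m².
Resultant F = γ·h_c·A = 12.3606 × 1.53378 × 1.30078 = 24.6608 kN.
I_c = (π/8 − 8/(9π))·r⁴ = 0.109757 × 0.91⁴ = 0.0752658 m⁴.
Centre of pressure: y_p = y_c + I_c/(y_c·A) = 1.53378 + 0.0752658/(1.53378 × 1.30078) = 1.53378 + 0.0377251 = 1.57151 m along the plane.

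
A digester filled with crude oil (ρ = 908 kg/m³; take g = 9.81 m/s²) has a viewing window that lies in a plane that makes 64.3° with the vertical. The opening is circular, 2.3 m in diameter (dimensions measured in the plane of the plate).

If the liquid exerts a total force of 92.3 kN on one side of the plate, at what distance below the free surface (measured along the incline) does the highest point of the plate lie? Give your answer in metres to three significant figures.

y_top ≈ 4.60 m

γ = ρg = 908 × 9.81 / 1000 = 8.90748 kN/m³.
A = π(1.15)² = 4.15476 m².
From F = γ·h_c·A, the centroid depth is h_c = 92.3/(8.90748 × 4.15476) = 2.49403 m.
The plate makes 64.3° with the vertical, i.e. θ = 90° − 64.3° = 25.7° to the horizontal. Measuring y along the incline from the free-surface line, vertical depth h = y·sinθ with sinθ = 0.433659.
Along the incline, y_c = h_c/sinθ = 2.49403/0.433659 = 5.75113 m.
The centroid is at the centre, 1.15 m below the top of the plate, so the highest point sits at y_top = 5.75113 − 1.15 = 4.60113 m along the incline.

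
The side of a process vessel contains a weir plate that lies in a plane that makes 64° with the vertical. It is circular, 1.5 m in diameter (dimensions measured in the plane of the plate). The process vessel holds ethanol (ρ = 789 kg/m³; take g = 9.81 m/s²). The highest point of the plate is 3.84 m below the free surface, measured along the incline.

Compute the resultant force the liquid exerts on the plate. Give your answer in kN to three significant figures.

F ≈ 27.5 kN

γ = ρg = 789 × 9.81 / 1000 = 7.74009 kN/m³.
The plate makes 64° with the vertical, i.e. θ = 90° − 64° = 26° to the horizontal. Measuring y along the incline from the free-surface line, vertical depth h = y·sinθ with sinθ = 0.438371.
The centroid is at the centre, 0.75 m below the top of the plate, so y_c = 3.84 + 0.75 = 4.59 m and h_c = 4.59 × 0.438371 = 2.01212 m.
A = π(0.75)² = 1.76715 m².
Resultant F = γ·h_c·A = 7.74009 × 2.01212 × 1.76715 = 27.5216 kN.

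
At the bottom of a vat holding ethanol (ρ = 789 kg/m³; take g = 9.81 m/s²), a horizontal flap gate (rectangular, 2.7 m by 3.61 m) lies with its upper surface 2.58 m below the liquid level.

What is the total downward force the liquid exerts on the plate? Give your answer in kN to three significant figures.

F ≈ 195 kN

γ = ρg = 789 × 9.81 / 1000 = 7.74009 kN/m³.
The plate is horizontal, so pressure is uniform at p = γ·h = 7.74009 × 2.58 = 19.9694 kN/m².
A = 2.7 × 3.61 = 9.747 m².
F = p·A = 19.9694 × 9.747 = 194.642 kN.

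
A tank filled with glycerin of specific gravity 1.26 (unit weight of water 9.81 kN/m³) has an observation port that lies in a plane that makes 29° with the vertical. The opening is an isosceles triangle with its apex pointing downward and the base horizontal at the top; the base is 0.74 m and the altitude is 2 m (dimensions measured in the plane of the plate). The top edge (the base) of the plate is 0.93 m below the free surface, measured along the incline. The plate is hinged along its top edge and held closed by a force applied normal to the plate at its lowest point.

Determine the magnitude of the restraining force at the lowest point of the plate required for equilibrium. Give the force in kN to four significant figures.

γ = 1.26 × 9.81 = 12.3606 kN/m³.
The plate makes 29° with the vertical, i.e. θ = 90° − 29° = 61° to the horizontal. Measuring y along the incline from the free-surface line, vertical depth h = y·sinθ with sinθ = 0.874620.
With the apex down, the centroid sits h/3 = 2/3 = 0.666667 m below the base (the top edge), so y_c = 0.93 + 0.666667 = 1.59667 m and h_c = 1.59667 × 0.874620 = 1.39648 m.
A = ½ × 0.74 × 2 = 0.74 m².
Resultant F = γ·h_c·A = 12.3606 × 1.39648 × 0.74 = 12.7734 kN.
I_c = b·h³/36 = 0.74 × 2³/36 = 0.164444 m⁴.
Centre of pressure: y_p = y_c + I_c/(y_c·A) = 1.59667 + 0.164444/(1.59667 × 0.74) = 1.59667 + 0.139178 = 1.73585 m along the plane.
The resultant acts 0.666667 + 0.139178 = 0.805845 m (along the plate) below the hinge at the top edge, so the moment about the hinge is M = F × 0.805845 = 12.7734 × 0.805845 = 10.2934 kN·m.
A normal force at the bottom, 2 m from the hinge, must supply this moment: P = 10.2934/2 = 5.1467 kN.

P ≈ 5.147 kN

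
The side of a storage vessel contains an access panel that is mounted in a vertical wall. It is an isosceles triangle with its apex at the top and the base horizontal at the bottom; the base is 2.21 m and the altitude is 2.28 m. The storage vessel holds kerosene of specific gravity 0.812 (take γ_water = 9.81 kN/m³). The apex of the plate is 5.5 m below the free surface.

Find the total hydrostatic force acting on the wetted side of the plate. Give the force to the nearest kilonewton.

F ≈ 141 kN

γ = 0.812 × 9.81 = 7.96572 kN/m³.
With the apex up, the centroid sits 2h/3 = 2 × 2.28/3 = 1.52 m below the apex, so the centroid depth is h_c = 5.5 + 1.52 = 7.02 m.
A = ½ × 2.21 × 2.28 = 2.5194 m².
Resultant F = γ·h_c·A = 7.96572 × 7.02 × 2.5194 = 140.883 kN.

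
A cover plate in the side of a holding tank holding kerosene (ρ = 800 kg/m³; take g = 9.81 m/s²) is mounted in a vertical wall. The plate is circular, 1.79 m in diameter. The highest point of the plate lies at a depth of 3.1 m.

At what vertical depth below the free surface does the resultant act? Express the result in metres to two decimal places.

γ = ρg = 800 × 9.81 / 1000 = 7.848 kN/m³.
The centroid is at the centre, 0.895 m below the top of the plate, so the centroid depth is h_c = 3.1 + 0.895 = 3.995 m.
A = π(0.895)² = 2.51649 m².
Resultant F = γ·h_c·A = 7.848 × 3.995 × 2.51649 = 78.8989 kN.
I_c = πr⁴/4 = π × 0.895⁴/4 = 0.503944 m⁴.
Centre of pressure: y_p = y_c + I_c/(y_c·A) = 3.995 + 0.503944/(3.995 × 2.51649) = 3.995 + 0.0501268 = 4.04513 m along the plane.

h_p = 4.05 m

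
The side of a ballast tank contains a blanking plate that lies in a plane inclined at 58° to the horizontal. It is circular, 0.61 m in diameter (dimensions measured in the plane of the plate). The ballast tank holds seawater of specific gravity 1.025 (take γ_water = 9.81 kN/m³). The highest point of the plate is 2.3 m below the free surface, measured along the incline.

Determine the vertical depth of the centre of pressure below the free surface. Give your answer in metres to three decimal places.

h_p = 2.217 m

γ = 1.025 × 9.81 = 10.05525 kN/m³.
Let θ = 58° be the plate's angle to the horizontal; measure y along the incline from where the plane meets the free surface. Vertical depth h = y·sinθ with sinθ = 0.848048.
The centroid is at the centre, 0.305 m below the top of the plate, so y_c = 2.3 + 0.305 = 2.605 m and h_c = 2.605 × 0.848048 = 2.20917 m.
A = π(0.305)² = 0.292247 m².
Resultant F = γ·h_c·A = 10.05525 × 2.20917 × 0.292247 = 6.4919 kN.
I_c = πr⁴/4 = π × 0.305⁴/4 = 0.00679656 m⁴.
Centre of pressure: y_p = y_c + I_c/(y_c·A) = 2.605 + 0.00679656/(2.605 × 0.292247) = 2.605 + 0.00892753 = 2.61393 m along the plane.
Vertically, h_p = y_p·sinθ = 2.61393 × 0.848048 = 2.21674 m.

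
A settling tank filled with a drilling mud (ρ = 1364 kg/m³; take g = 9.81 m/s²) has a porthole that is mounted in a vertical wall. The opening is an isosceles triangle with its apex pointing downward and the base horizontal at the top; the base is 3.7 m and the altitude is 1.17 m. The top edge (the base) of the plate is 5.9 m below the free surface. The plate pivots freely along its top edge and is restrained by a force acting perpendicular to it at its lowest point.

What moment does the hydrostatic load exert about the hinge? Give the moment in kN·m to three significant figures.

M ≈ 73.3 kN·m

γ = ρg = 1364 × 9.81 / 1000 = 13.38084 kN/m³.
With the apex down, the centroid sits h/3 = 1.17/3 = 0.39 m below the base (the top edge), so the centroid depth is h_c = 5.9 + 0.39 = 6.29 m.
A = ½ × 3.7 × 1.17 = 2.1645 m².
Resultant F = γ·h_c·A = 13.38084 × 6.29 × 2.1645 = 182.176 kN.
I_c = b·h³/36 = 3.7 × 1.17³/36 = 0.16461 m⁴.
Centre of pressure: y_p = y_c + I_c/(y_c·A) = 6.29 + 0.16461/(6.29 × 2.1645) = 6.29 + 0.0120906 = 6.30209 m along the plane.
The resultant acts 0.39 + 0.0120906 = 0.402091 m (along the plate) below the hinge at the top edge, so the moment about the hinge is M = F × 0.402091 = 182.176 × 0.402091 = 73.2513 kN·m.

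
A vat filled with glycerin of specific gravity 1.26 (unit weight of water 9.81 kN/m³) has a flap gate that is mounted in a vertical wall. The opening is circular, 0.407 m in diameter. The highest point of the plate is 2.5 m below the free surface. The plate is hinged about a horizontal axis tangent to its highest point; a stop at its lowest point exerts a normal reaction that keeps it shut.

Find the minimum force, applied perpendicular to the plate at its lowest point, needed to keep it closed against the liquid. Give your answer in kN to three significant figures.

P ≈ 2.21 kN

γ = 1.26 × 9.81 = 12.3606 kN/m³.
The centroid is at the centre, 0.2035 m below the top of the plate, so the centroid depth is h_c = 2.5 + 0.2035 = 2.7035 m.
A = π(0.2035)² = 0.1301 m².
Resultant F = γ·h_c·A = 12.3606 × 2.7035 × 0.1301 = 4.34754 kN.
I_c = πr⁴/4 = π × 0.2035⁴/4 = 0.00134694 m⁴.
Centre of pressure: y_p = y_c + I_c/(y_c·A) = 2.7035 + 0.00134694/(2.7035 × 0.1301) = 2.7035 + 0.00382952 = 2.70733 m along the plane.
The resultant acts 0.2035 + 0.00382952 = 0.20733 m (along the plate) below the hinge at the top edge, so the moment about the hinge is M = F × 0.20733 = 4.34754 × 0.20733 = 0.901375 kN·m.
A normal force at the bottom, 0.407 m from the hinge, must supply this moment: P = 0.901375/0.407 = 2.21468 kN.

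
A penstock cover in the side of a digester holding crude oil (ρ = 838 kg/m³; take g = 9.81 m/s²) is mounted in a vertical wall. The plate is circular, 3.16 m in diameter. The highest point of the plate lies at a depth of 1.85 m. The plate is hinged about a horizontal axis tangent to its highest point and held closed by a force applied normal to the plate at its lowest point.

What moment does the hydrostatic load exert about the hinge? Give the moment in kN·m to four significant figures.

γ = ρg = 838 × 9.81 / 1000 = 8.22078 kN/m³.
The centroid is at the centre, 1.58 m below the top of the plate, so the centroid depth is h_c = 1.85 + 1.58 = 3.43 m.
A = π(1.58)² = 7.84267 m².
Resultant F = γ·h_c·A = 8.22078 × 3.43 × 7.84267 = 221.142 kN.
I_c = πr⁴/4 = π × 1.58⁴/4 = 4.89461 m⁴.
Centre of pressure: y_p = y_c + I_c/(y_c·A) = 3.43 + 4.89461/(3.43 × 7.84267) = 3.43 + 0.181953 = 3.61195 m along the plane.
The resultant acts 1.58 + 0.181953 = 1.76195 m (along the plate) below the hinge at the top edge, so the moment about the hinge is M = F × 1.76195 = 221.142 × 1.76195 = 389.641 kN·m.

M ≈ 389.6 kN·m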